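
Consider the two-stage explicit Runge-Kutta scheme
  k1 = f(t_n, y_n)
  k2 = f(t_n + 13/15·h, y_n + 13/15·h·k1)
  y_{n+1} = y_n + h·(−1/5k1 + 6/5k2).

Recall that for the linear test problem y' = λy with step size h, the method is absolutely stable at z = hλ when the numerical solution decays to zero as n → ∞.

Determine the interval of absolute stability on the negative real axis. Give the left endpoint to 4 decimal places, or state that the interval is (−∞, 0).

Test eqn y'=λy, z=hλ:
  k1=λy_n ⇒ h·k1=z·y_n;  k2=λ(1+13/15z)y_n ⇒ h·k2=z(1+13/15z)y_n
  y_{n+1}/y_n = 1 − 1/5z + 6/5z(1+13/15z) = 1 + z + 26/25z²
  Hence R(z) = 1 + z + 26/25z².

Boundary: |R(x)|=1, x<0.
x=-0.73: |R|=0.8242
R=1: x+26/25x²=0 ⇒ x=−25/26=-0.9615; min R=1−1/(4·26/25)=0.7596>−1
Confirm numerically:
  x=-0.603: |R|=0.77515 <1
  x=-0.575: |R|=0.76885 <1
  x=-0.510: |R|=0.76050 <1
  x=-0.433: |R|=0.76199 <1
  x=-1.446: |R|=1.72855 >1
  x=-1.302: |R|=1.46101 >1
Stable set (-0.9615, 0).

(-0.9615, 0).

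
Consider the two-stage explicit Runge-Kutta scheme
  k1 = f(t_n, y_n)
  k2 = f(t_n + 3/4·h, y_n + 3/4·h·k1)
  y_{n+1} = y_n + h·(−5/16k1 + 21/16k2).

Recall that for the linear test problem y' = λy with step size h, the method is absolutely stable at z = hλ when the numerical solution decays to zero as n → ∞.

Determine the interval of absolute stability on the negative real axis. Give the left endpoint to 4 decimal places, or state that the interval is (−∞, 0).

(-1.0159, 0).

Set f=λy, z=hλ:
  k1=λy_n ⇒ h·k1=z·y_n;  k2=λ(1+3/4z)y_n ⇒ h·k2=z(1+3/4z)y_n
  y_{n+1}/y_n = 1 − 5/16z + 21/16z(1+3/4z) = 1 + z + 63/64z²
  so R(z) = 1 + z + 63/64z².

Boundary: |R(x)|=1, x<0.
x=-0.62: |R|=0.7584
R=1: x+63/64x²=0 ⇒ x=−64/63=-1.0159; min R=1−1/(4·63/64)=0.7460>−1
Confirm numerically:
  x=-0.890: |R|=0.88972 <1
  x=-0.879: |R|=0.88157 <1
  x=-0.689: |R|=0.77830 <1
  x=-0.549: |R|=0.74769 <1
  x=-1.593: |R|=1.90500 >1
  x=-1.489: |R|=1.69348 >1
  x=-1.083: |R|=1.07156 >1
Interval (-1.0159, 0).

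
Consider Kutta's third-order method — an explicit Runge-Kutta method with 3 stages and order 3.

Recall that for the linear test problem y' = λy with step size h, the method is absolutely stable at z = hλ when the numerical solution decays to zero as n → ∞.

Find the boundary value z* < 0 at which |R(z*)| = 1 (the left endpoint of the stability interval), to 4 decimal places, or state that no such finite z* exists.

z* = -2.5127.

On y'=λy, z=hλ:
  order 3, 3-stage ⇒ R(z)=1+z+z^2/2+z^3/6
  (e.g. R(-1.61)=-0.00950, |R|=0.00950)

Need |R(x)|<1, x<0.
x=-1.61: |R|=0.0095
|R(-2.85)|=1.6469 |R(-2.56)|=1.0794 |R(-2.09)|=0.4275
Bisect:
  x_lo=-2.9194 |R|=1.8048  x_hi=-0.2379 |R|=0.7881
  mid=-1.57864 |R|=0.01173 →hi
  mid=-2.24900 |R|=0.61591 →hi
  mid=-2.58418 |R|=1.12137 →lo
  mid=-2.41659 |R|=0.84875 →hi
  mid=-2.50038 |R|=0.97979 →hi
  mid=-2.54228 |R|=1.04923 →lo
  mid=-2.52133 |R|=1.01418 →lo
  mid=-2.51086 |R|=0.99690 →hi
  mid=-2.51610 |R|=1.00552 →lo
  ...
  [-2.51282,-2.51266] ⇒ x*=-2.5127
Interval (-2.5127, 0).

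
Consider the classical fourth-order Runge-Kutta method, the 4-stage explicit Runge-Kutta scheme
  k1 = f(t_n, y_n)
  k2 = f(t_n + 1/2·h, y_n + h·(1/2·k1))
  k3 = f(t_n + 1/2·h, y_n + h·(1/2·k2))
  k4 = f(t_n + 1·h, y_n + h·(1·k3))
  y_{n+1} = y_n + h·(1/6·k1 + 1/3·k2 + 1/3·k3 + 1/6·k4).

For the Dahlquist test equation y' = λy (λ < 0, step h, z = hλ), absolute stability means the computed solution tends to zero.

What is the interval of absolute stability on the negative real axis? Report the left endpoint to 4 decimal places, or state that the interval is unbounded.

(-2.7853, 0).

Set f=λy, z=hλ:
  order 4, 4-stage ⇒ R(z)=1+z+z^2/2+z^3/6+z^4/24
  (e.g. R(-0.62)=0.53864, |R|=0.53864)

Solve |R(x)|<1 on ℝ⁻.
x=-0.62: |R|=0.5386
|R(-2.68)|=0.8525 |R(-1.52)|=0.2723 |R(-1.03)|=0.3652
Bisect:
  x_lo=-3.4603 |R|=2.5948  x_hi=-0.3884 |R|=0.6782
  mid=-1.92433 |R|=0.31090 →hi
  mid=-2.69231 |R|=0.86862 →hi
  mid=-3.07630 |R|=1.53502 →lo
  mid=-2.88430 |R|=1.15983 →lo
  mid=-2.78830 |R|=1.00455 →lo
  mid=-2.74031 |R|=0.93426 →hi
  mid=-2.76430 |R|=0.96881 →hi
  mid=-2.77630 |R|=0.98653 →hi
  ...
  [-2.78530,-2.78512] ⇒ x*=-2.7853
Interval (-2.7853, 0).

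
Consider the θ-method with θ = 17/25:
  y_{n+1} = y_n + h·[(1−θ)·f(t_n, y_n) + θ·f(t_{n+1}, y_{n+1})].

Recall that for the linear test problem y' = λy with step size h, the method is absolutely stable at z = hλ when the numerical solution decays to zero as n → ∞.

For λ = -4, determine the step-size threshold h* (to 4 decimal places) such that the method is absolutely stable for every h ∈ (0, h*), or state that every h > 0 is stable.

unbounded; (−∞, 0). Any h>0 works for λ=-4.

With y'=λy (z=hλ):
  y_{n+1} = y_n + z·[8/25·y_n + 17/25·y_{n+1}] ⇒ (1 − 17/25z)y_{n+1} = (1 + 8/25z)y_n
  Hence R(z) = (1 + 8/25z)/(1 − 17/25z).

Solve |R(x)|<1 on ℝ⁻.
x=-1.75: |R|=0.2009
x=-2: |R|=0.1525
x=-10: |R|=0.2821
x=-100: |R|=0.4493
θ=17/25≥1/2 ⇒ |1+8/25x|<|1−17/25x| ∀x<0 ⇒ unbounded interval.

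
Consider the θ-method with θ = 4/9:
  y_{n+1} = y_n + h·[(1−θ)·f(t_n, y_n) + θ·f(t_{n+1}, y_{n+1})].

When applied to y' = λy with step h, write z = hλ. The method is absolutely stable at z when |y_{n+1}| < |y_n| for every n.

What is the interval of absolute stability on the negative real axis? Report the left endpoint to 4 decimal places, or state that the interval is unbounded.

With y'=λy (z=hλ):
  y_{n+1} = y_n + z·[5/9·y_n + 4/9·y_{n+1}] ⇒ (1 − 4/9z)y_{n+1} = (1 + 5/9z)y_n
  ⇒ R(z) = (1 + 5/9z)/(1 − 4/9z).

Boundary: |R(x)|=1, x<0.
x=-1.8: |R|=0.0000
R=−1: 1+5/9x = −1+4/9x ⇒ -1/9x=2 ⇒ x=2/(-1/9)=-18.0000
Confirm numerically:
  x=-15.278: |R|=0.96118 <1
  x=-13.328: |R|=0.92502 <1
  x=-12.003: |R|=0.89481 <1
  x=-9.458: |R|=0.81760 <1
  x=-18.374: |R|=1.00453 >1
  x=-18.312: |R|=1.00379 >1
  x=-18.208: |R|=1.00254 >1
So |R|<1 on (-18.0000, 0).

(-18.0000, 0).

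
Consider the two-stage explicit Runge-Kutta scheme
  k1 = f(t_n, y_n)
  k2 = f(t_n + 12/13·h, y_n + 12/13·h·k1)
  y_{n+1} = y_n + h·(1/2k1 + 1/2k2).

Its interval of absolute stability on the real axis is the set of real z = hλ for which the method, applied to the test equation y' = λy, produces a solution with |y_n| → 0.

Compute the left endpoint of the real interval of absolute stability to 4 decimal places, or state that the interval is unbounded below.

left endpoint -2.1667.

Test eqn y'=λy, z=hλ:
  k1=λy_n ⇒ h·k1=z·y_n;  k2=λ(1+12/13z)y_n ⇒ h·k2=z(1+12/13z)y_n
  y_{n+1}/y_n = 1 + 1/2z + 1/2z(1+12/13z) = 1 + z + 6/13z²
  Hence R(z) = 1 + z + 6/13z².

Find x<0 with |R(x)|<1.
x=-1.37: |R|=0.4963
R=1: x+6/13x²=0 ⇒ x=−13/6=-2.1667; min R=1−1/(4·6/13)=0.4583>−1
Confirm numerically:
  x=-1.944: |R|=0.80022 <1
  x=-1.791: |R|=0.68947 <1
  x=-1.695: |R|=0.63101 <1
  x=-1.480: |R|=0.53095 <1
  x=-2.739: |R|=1.72352 >1
  x=-2.669: |R|=1.61880 >1
  x=-2.361: |R|=1.21176 >1
Interval (-2.1667, 0).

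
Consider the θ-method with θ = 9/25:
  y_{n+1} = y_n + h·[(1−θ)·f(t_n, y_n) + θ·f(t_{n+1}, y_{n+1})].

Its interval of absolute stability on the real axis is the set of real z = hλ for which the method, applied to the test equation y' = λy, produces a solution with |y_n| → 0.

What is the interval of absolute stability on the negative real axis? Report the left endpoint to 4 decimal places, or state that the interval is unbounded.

(-7.1429, 0).

Set f=λy, z=hλ:
  y_{n+1} = y_n + z·[16/25·y_n + 9/25·y_{n+1}] ⇒ (1 − 9/25z)y_{n+1} = (1 + 16/25z)y_n
  Hence R(z) = (1 + 16/25z)/(1 − 9/25z).

Find x<0 with |R(x)|<1.
x=-1.33: |R|=0.1006
R=−1: 1+16/25x = −1+9/25x ⇒ -7/25x=2 ⇒ x=2/(-7/25)=-7.1429
Confirm numerically:
  x=-6.766: |R|=0.96929 <1
  x=-6.625: |R|=0.95716 <1
  x=-3.684: |R|=0.58367 <1
  x=-7.653: |R|=1.03804 >1
  x=-7.511: |R|=1.02783 >1
Stable set (-7.1429, 0).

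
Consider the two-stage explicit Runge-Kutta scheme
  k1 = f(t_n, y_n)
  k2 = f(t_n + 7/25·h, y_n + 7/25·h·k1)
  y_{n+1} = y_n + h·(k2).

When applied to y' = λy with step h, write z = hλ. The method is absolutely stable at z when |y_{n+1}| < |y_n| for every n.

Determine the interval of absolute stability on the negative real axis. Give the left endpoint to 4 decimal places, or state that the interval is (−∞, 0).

(-3.5714, 0).

On y'=λy, z=hλ:
  k1=λy_n ⇒ h·k1=z·y_n;  k2=λ(1+7/25z)y_n ⇒ h·k2=z(1+7/25z)y_n
  y_{n+1}/y_n = 1 + z(1+7/25z) = 1 + z + 7/25z²
  ⇒ R(z) = 1 + z + 7/25z².

Solve |R(x)|<1 on ℝ⁻.
x=-1.04: |R|=0.2628
R=1: x+7/25x²=0 ⇒ x=−25/7=-3.5714; min R=1−1/(4·7/25)=0.1071>−1
Confirm numerically:
  x=-3.406: |R|=0.84223 <1
  x=-3.194: |R|=0.66246 <1
  x=-2.519: |R|=0.25770 <1
  x=-1.506: |R|=0.12905 <1
  x=-4.142: |R|=1.66173 >1
  x=-3.907: |R|=1.36710 >1
So |R|<1 on (-3.5714, 0).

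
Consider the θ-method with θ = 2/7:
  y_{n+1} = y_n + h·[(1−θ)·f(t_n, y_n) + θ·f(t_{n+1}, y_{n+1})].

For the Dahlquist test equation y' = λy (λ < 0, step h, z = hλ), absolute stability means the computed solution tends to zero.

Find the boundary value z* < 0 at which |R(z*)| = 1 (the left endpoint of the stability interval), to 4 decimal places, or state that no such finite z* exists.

Test eqn y'=λy, z=hλ:
  y_{n+1} = y_n + z·[5/7·y_n + 2/7·y_{n+1}] ⇒ (1 − 2/7z)y_{n+1} = (1 + 5/7z)y_n
  R(z) = (1 + 5/7z)/(1 − 2/7z).

Find x<0 with |R(x)|<1.
x=-1.48: |R|=0.0402
R=−1: 1+5/7x = −1+2/7x ⇒ -3/7x=2 ⇒ x=2/(-3/7)=-4.6667
Confirm numerically:
  x=-3.319: |R|=0.70355 <1
  x=-3.314: |R|=0.70223 <1
  x=-2.769: |R|=0.54594 <1
  x=-2.012: |R|=0.27758 <1
  x=-4.922: |R|=1.04548 >1
  x=-4.698: |R|=1.00573 >1
Stable set (-4.6667, 0).

left endpoint -4.6667.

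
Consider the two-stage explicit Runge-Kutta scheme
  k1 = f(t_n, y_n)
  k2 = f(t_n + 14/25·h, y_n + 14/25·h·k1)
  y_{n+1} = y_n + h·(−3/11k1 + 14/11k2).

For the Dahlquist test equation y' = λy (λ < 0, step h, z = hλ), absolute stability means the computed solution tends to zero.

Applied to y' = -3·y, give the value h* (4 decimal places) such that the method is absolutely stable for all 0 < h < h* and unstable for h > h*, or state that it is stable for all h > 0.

On y'=λy, z=hλ:
  k1=λy_n ⇒ h·k1=z·y_n;  k2=λ(1+14/25z)y_n ⇒ h·k2=z(1+14/25z)y_n
  y_{n+1}/y_n = 1 − 3/11z + 14/11z(1+14/25z) = 1 + z + 196/275z²
  Hence R(z) = 1 + z + 196/275z².

Boundary: |R(x)|=1, x<0.
x=-0.96: |R|=0.6968
R=1: x+196/275x²=0 ⇒ x=−275/196=-1.4031; min R=1−1/(4·196/275)=0.6492>−1
Confirm numerically:
  x=-1.134: |R|=0.78254 <1
  x=-1.118: |R|=0.77285 <1
  x=-1.093: |R|=0.75846 <1
  x=-0.794: |R|=0.65533 <1
  x=-1.672: |R|=1.32049 >1
  x=-1.613: |R|=1.24135 >1
So |R|<1 on (-1.4031, 0).

(-1.4031,0); λ=-3 ⇒ h* = (275/196)/3 = 0.4677.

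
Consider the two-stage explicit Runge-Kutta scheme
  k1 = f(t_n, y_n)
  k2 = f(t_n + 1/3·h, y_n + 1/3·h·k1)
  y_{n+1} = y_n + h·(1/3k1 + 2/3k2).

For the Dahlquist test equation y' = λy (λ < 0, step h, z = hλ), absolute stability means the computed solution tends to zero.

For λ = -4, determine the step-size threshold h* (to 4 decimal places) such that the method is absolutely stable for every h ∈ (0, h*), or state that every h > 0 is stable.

(-4.5000,0); λ=-4 ⇒ h* = (9/2)/4 = 1.1250.

Set f=λy, z=hλ:
  k1=λy_n ⇒ h·k1=z·y_n;  k2=λ(1+1/3z)y_n ⇒ h·k2=z(1+1/3z)y_n
  y_{n+1}/y_n = 1 + 1/3z + 2/3z(1+1/3z) = 1 + z + 2/9z²
  so R(z) = 1 + z + 2/9z².

Boundary: |R(x)|=1, x<0.
x=-1.51: |R|=0.0033
R=1: x+2/9x²=0 ⇒ x=−9/2=-4.5000; min R=1−1/(4·2/9)=-0.1250>−1
Confirm numerically:
  x=-4.408: |R|=0.90988 <1
  x=-3.219: |R|=0.08366 <1
  x=-2.428: |R|=0.11796 <1
  x=-5.018: |R|=1.57763 >1
  x=-4.683: |R|=1.19044 >1
  x=-4.623: |R|=1.12636 >1
Stable set (-4.5000, 0).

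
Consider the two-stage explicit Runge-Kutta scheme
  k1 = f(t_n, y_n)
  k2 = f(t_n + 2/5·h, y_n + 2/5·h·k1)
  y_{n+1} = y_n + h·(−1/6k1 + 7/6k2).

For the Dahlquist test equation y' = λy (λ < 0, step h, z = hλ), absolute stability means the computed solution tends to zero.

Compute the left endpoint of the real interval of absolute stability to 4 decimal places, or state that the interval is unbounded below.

Set f=λy, z=hλ:
  k1=λy_n ⇒ h·k1=z·y_n;  k2=λ(1+2/5z)y_n ⇒ h·k2=z(1+2/5z)y_n
  y_{n+1}/y_n = 1 − 1/6z + 7/6z(1+2/5z) = 1 + z + 7/15z²
  so R(z) = 1 + z + 7/15z².

Boundary: |R(x)|=1, x<0.
x=-1.79: |R|=0.7052
R=1: x+7/15x²=0 ⇒ x=−15/7=-2.1429; min R=1−1/(4·7/15)=0.4643>−1
Confirm numerically:
  x=-2.006: |R|=0.87188 <1
  x=-1.849: |R|=0.74644 <1
  x=-1.790: |R|=0.70525 <1
  x=-1.609: |R|=0.59914 <1
  x=-2.275: |R|=1.14029 >1
  x=-2.179: |R|=1.03675 >1
Interval (-2.1429, 0).

left endpoint -2.1429.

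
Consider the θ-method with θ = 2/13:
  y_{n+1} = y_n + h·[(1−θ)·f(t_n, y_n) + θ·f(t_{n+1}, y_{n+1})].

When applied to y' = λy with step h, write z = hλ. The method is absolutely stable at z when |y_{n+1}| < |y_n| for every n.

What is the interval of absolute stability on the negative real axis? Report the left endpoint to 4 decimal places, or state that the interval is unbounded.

(-2.8889, 0).

With y'=λy (z=hλ):
  y_{n+1} = y_n + z·[11/13·y_n + 2/13·y_{n+1}] ⇒ (1 − 2/13z)y_{n+1} = (1 + 11/13z)y_n
  Hence R(z) = (1 + 11/13z)/(1 − 2/13z).

Need |R(x)|<1, x<0.
x=-1.78: |R|=0.3973
R=−1: 1+11/13x = −1+2/13x ⇒ -9/13x=2 ⇒ x=2/(-9/13)=-2.8889
Confirm numerically:
  x=-2.843: |R|=0.97790 <1
  x=-1.977: |R|=0.51593 <1
  x=-1.574: |R|=0.26715 <1
  x=-2.992: |R|=1.04888 >1
  x=-2.937: |R|=1.02294 >1
So |R|<1 on (-2.8889, 0).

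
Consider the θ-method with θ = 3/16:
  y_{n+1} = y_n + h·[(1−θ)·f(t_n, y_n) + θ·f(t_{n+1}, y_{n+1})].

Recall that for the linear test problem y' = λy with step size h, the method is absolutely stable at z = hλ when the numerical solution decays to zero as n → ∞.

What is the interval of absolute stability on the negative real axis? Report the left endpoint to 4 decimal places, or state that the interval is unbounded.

z∈(-3.2000,0).

Test eqn y'=λy, z=hλ:
  y_{n+1} = y_n + z·[13/16·y_n + 3/16·y_{n+1}] ⇒ (1 − 3/16z)y_{n+1} = (1 + 13/16z)y_n
  ⇒ R(z) = (1 + 13/16z)/(1 − 3/16z).

Need |R(x)|<1, x<0.
x=-0.72: |R|=0.3656
R=−1: 1+13/16x = −1+3/16x ⇒ -5/8x=2 ⇒ x=2/(-5/8)=-3.2000
Confirm numerically:
  x=-2.678: |R|=0.78281 <1
  x=-2.496: |R|=0.70027 <1
  x=-1.769: |R|=0.32839 <1
  x=-3.483: |R|=1.10700 >1
  x=-3.272: |R|=1.02789 >1
Stable set (-3.2000, 0).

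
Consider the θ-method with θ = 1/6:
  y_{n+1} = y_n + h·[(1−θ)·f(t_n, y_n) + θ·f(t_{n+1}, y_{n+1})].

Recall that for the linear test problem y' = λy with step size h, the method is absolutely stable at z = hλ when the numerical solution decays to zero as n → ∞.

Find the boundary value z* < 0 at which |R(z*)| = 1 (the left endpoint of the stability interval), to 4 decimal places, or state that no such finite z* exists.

left endpoint -3.0000.

On y'=λy, z=hλ:
  y_{n+1} = y_n + z·[5/6·y_n + 1/6·y_{n+1}] ⇒ (1 − 1/6z)y_{n+1} = (1 + 5/6z)y_n
  R(z) = (1 + 5/6z)/(1 − 1/6z).

Solve |R(x)|<1 on ℝ⁻.
x=-1.26: |R|=0.0413
R=−1: 1+5/6x = −1+1/6x ⇒ -2/3x=2 ⇒ x=2/(-2/3)=-3.0000
Confirm numerically:
  x=-2.402: |R|=0.71531 <1
  x=-2.280: |R|=0.65217 <1
  x=-1.501: |R|=0.20064 <1
  x=-3.413: |R|=1.17550 >1
  x=-3.409: |R|=1.17388 >1
So |R|<1 on (-3.0000, 0).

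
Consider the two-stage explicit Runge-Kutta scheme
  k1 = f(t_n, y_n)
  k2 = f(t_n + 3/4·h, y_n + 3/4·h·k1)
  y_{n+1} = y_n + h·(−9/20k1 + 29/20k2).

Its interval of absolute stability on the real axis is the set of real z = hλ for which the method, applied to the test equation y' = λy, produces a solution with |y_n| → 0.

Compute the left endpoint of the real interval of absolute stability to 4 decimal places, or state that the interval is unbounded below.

Test eqn y'=λy, z=hλ:
  k1=λy_n ⇒ h·k1=z·y_n;  k2=λ(1+3/4z)y_n ⇒ h·k2=z(1+3/4z)y_n
  y_{n+1}/y_n = 1 − 9/20z + 29/20z(1+3/4z) = 1 + z + 87/80z²
  Hence R(z) = 1 + z + 87/80z².

Boundary: |R(x)|=1, x<0.
x=-1.57: |R|=2.1106
R=1: x+87/80x²=0 ⇒ x=−80/87=-0.9195; min R=1−1/(4·87/80)=0.7701>−1
Confirm numerically:
  x=-0.881: |R|=0.96308 <1
  x=-0.836: |R|=0.92405 <1
  x=-0.509: |R|=0.77275 <1
  x=-1.353: |R|=1.63779 >1
  x=-0.976: |R|=1.05993 >1
  x=-0.947: |R|=1.02828 >1
Stable set (-0.9195, 0).

left endpoint -0.9195.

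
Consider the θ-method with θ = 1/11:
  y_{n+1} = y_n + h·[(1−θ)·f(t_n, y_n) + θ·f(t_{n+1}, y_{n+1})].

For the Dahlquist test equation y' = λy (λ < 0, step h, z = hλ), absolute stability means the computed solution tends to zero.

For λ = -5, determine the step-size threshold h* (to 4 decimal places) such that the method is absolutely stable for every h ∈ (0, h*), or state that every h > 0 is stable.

Test eqn y'=λy, z=hλ:
  y_{n+1} = y_n + z·[10/11·y_n + 1/11·y_{n+1}] ⇒ (1 − 1/11z)y_{n+1} = (1 + 10/11z)y_n
  ⇒ R(z) = (1 + 10/11z)/(1 − 1/11z).

Need |R(x)|<1, x<0.
x=-1.46: |R|=0.2889
R=−1: 1+10/11x = −1+1/11x ⇒ -9/11x=2 ⇒ x=2/(-9/11)=-2.4444
Confirm numerically:
  x=-2.154: |R|=0.80128 <1
  x=-1.163: |R|=0.05180 <1
  x=-1.076: |R|=0.01987 <1
  x=-2.854: |R|=1.26606 >1
  x=-2.800: |R|=1.23188 >1
  x=-2.532: |R|=1.05823 >1
So |R|<1 on (-2.4444, 0).

(-2.4444,0); λ=-5 ⇒ h* = (22/9)/5 = 0.4889.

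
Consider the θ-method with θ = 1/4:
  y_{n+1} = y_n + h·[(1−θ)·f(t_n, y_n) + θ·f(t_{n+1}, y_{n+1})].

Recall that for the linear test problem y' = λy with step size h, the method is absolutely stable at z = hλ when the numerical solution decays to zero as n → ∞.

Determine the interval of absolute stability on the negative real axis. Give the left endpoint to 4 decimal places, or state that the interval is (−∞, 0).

On y'=λy, z=hλ:
  y_{n+1} = y_n + z·[3/4·y_n + 1/4·y_{n+1}] ⇒ (1 − 1/4z)y_{n+1} = (1 + 3/4z)y_n
  ⇒ R(z) = (1 + 3/4z)/(1 − 1/4z).

Boundary: |R(x)|=1, x<0.
x=-1.11: |R|=0.1311
R=−1: 1+3/4x = −1+1/4x ⇒ -1/2x=2 ⇒ x=2/(-1/2)=-4.0000
Confirm numerically:
  x=-3.571: |R|=0.88667 <1
  x=-2.206: |R|=0.42185 <1
  x=-1.756: |R|=0.22029 <1
  x=-4.421: |R|=1.09999 >1
  x=-4.068: |R|=1.01686 >1
So |R|<1 on (-4.0000, 0).

(-4.0000, 0).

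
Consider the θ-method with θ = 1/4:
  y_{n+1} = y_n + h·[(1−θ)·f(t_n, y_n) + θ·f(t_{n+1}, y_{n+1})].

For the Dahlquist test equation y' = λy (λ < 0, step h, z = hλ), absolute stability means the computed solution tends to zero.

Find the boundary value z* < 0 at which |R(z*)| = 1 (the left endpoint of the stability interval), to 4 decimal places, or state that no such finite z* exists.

With y'=λy (z=hλ):
  y_{n+1} = y_n + z·[3/4·y_n + 1/4·y_{n+1}] ⇒ (1 − 1/4z)y_{n+1} = (1 + 3/4z)y_n
  R(z) = (1 + 3/4z)/(1 − 1/4z).

Solve |R(x)|<1 on ℝ⁻.
x=-0.32: |R|=0.7037
R=−1: 1+3/4x = −1+1/4x ⇒ -1/2x=2 ⇒ x=2/(-1/2)=-4.0000
Confirm numerically:
  x=-3.835: |R|=0.95788 <1
  x=-3.487: |R|=0.86296 <1
  x=-3.320: |R|=0.81421 <1
  x=-1.899: |R|=0.28768 <1
  x=-4.547: |R|=1.12800 >1
  x=-4.529: |R|=1.12405 >1
Stable set (-4.0000, 0).

z* = -4.0000.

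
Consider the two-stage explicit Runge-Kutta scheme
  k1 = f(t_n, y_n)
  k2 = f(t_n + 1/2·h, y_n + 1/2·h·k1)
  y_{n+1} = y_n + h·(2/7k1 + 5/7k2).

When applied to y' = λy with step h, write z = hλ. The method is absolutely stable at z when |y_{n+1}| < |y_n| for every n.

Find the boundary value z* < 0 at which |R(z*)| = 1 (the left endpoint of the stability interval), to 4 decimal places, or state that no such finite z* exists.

Test eqn y'=λy, z=hλ:
  k1=λy_n ⇒ h·k1=z·y_n;  k2=λ(1+1/2z)y_n ⇒ h·k2=z(1+1/2z)y_n
  y_{n+1}/y_n = 1 + 2/7z + 5/7z(1+1/2z) = 1 + z + 5/14z²
  R(z) = 1 + z + 5/14z².

Solve |R(x)|<1 on ℝ⁻.
x=-1.07: |R|=0.3389
R=1: x+5/14x²=0 ⇒ x=−14/5=-2.8000; min R=1−1/(4·5/14)=0.3000>−1
Confirm numerically:
  x=-2.711: |R|=0.91383 <1
  x=-1.830: |R|=0.36604 <1
  x=-1.386: |R|=0.30007 <1
  x=-3.320: |R|=1.61657 >1
  x=-3.205: |R|=1.46358 >1
Interval (-2.8000, 0).

left endpoint -2.8000.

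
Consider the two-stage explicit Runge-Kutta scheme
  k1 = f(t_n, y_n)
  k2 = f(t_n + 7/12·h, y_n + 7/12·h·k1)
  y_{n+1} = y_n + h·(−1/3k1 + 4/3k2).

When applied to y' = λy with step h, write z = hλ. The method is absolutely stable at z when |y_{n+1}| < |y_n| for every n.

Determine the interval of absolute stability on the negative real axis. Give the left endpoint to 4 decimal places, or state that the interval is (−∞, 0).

Set f=λy, z=hλ:
  k1=λy_n ⇒ h·k1=z·y_n;  k2=λ(1+7/12z)y_n ⇒ h·k2=z(1+7/12z)y_n
  y_{n+1}/y_n = 1 − 1/3z + 4/3z(1+7/12z) = 1 + z + 7/9z²
  so R(z) = 1 + z + 7/9z².

Find x<0 with |R(x)|<1.
x=-0.71: |R|=0.6821
R=1: x+7/9x²=0 ⇒ x=−9/7=-1.2857; min R=1−1/(4·7/9)=0.6786>−1
Confirm numerically:
  x=-1.047: |R|=0.80561 <1
  x=-0.998: |R|=0.77667 <1
  x=-0.994: |R|=0.77447 <1
  x=-1.837: |R|=1.78766 >1
  x=-1.826: |R|=1.76733 >1
  x=-1.478: |R|=1.22104 >1
Stable set (-1.2857, 0).

z∈(-1.2857,0).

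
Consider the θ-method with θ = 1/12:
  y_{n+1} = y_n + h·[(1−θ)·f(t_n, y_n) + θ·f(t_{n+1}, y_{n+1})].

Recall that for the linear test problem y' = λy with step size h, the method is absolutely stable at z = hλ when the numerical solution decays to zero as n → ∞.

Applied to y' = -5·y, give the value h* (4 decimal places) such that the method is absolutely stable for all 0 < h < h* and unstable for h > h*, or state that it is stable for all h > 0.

Set f=λy, z=hλ:
  y_{n+1} = y_n + z·[11/12·y_n + 1/12·y_{n+1}] ⇒ (1 − 1/12z)y_{n+1} = (1 + 11/12z)y_n
  R(z) = (1 + 11/12z)/(1 − 1/12z).

Find x<0 with |R(x)|<1.
x=-1.72: |R|=0.5044
R=−1: 1+11/12x = −1+1/12x ⇒ -5/6x=2 ⇒ x=2/(-5/6)=-2.4000
Confirm numerically:
  x=-2.348: |R|=0.96376 <1
  x=-2.066: |R|=0.76255 <1
  x=-1.250: |R|=0.13208 <1
  x=-2.951: |R|=1.36854 >1
  x=-2.932: |R|=1.35628 >1
Interval (-2.4000, 0).

(-2.4000,0); λ=-5 ⇒ h* = (12/5)/5 = 0.4800.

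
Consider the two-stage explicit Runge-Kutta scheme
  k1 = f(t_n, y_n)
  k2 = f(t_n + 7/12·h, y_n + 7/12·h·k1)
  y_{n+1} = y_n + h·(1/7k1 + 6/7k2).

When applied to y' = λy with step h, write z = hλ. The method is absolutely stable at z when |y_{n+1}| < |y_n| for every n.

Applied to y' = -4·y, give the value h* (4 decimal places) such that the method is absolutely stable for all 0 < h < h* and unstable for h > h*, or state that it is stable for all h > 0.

(-2.0000,0); λ=-4 ⇒ h* = (2)/4 = 0.5000.

Test eqn y'=λy, z=hλ:
  k1=λy_n ⇒ h·k1=z·y_n;  k2=λ(1+7/12z)y_n ⇒ h·k2=z(1+7/12z)y_n
  y_{n+1}/y_n = 1 + 1/7z + 6/7z(1+7/12z) = 1 + z + 1/2z²
  Hence R(z) = 1 + z + 1/2z².

Boundary: |R(x)|=1, x<0.
x=-0.59: |R|=0.5840
R=1: x+1/2x²=0 ⇒ x=−2=-2.0000; min R=1−1/(4·1/2)=0.5000>−1
Confirm numerically:
  x=-1.581: |R|=0.66878 <1
  x=-1.160: |R|=0.51280 <1
  x=-1.120: |R|=0.50720 <1
  x=-0.803: |R|=0.51940 <1
  x=-2.564: |R|=1.72305 >1
  x=-2.546: |R|=1.69506 >1
So |R|<1 on (-2.0000, 0).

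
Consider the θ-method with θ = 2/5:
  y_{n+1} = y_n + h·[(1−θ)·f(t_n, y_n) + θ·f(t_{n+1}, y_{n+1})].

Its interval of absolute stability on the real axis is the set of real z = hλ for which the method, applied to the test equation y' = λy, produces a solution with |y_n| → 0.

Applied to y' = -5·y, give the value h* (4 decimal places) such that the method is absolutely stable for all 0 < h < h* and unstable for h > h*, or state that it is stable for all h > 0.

With y'=λy (z=hλ):
  y_{n+1} = y_n + z·[3/5·y_n + 2/5·y_{n+1}] ⇒ (1 − 2/5z)y_{n+1} = (1 + 3/5z)y_n
  ⇒ R(z) = (1 + 3/5z)/(1 − 2/5z).

Boundary: |R(x)|=1, x<0.
x=-0.44: |R|=0.6259
R=−1: 1+3/5x = −1+2/5x ⇒ -1/5x=2 ⇒ x=2/(-1/5)=-10.0000
Confirm numerically:
  x=-6.453: |R|=0.80191 <1
  x=-4.535: |R|=0.61158 <1
  x=-4.344: |R|=0.58679 <1
  x=-10.477: |R|=1.01838 >1
  x=-10.267: |R|=1.01046 >1
  x=-10.154: |R|=1.00609 >1
Interval (-10.0000, 0).

(-10.0000,0); λ=-5 ⇒ h* = (10)/5 = 2.0000.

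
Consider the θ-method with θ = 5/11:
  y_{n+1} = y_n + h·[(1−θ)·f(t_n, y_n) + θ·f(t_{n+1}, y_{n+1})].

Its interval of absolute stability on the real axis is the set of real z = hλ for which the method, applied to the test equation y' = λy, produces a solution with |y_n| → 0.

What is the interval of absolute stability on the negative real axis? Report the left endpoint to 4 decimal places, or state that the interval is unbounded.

z∈(-22.0000,0).

Set f=λy, z=hλ:
  y_{n+1} = y_n + z·[6/11·y_n + 5/11·y_{n+1}] ⇒ (1 − 5/11z)y_{n+1} = (1 + 6/11z)y_n
  R(z) = (1 + 6/11z)/(1 − 5/11z).

Solve |R(x)|<1 on ℝ⁻.
x=-1.72: |R|=0.0347
R=−1: 1+6/11x = −1+5/11x ⇒ -1/11x=2 ⇒ x=2/(-1/11)=-22.0000
Confirm numerically:
  x=-20.134: |R|=0.98329 <1
  x=-18.882: |R|=0.97042 <1
  x=-11.587: |R|=0.84894 <1
  x=-9.390: |R|=0.78240 <1
  x=-22.076: |R|=1.00063 >1
  x=-22.051: |R|=1.00042 >1
So |R|<1 on (-22.0000, 0).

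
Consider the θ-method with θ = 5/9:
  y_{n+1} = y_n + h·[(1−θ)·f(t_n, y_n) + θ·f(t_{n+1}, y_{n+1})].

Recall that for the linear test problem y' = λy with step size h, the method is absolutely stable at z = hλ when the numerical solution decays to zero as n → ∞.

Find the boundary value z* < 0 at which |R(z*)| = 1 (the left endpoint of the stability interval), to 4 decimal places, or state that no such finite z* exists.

unbounded; (−∞, 0).

Set f=λy, z=hλ:
  y_{n+1} = y_n + z·[4/9·y_n + 5/9·y_{n+1}] ⇒ (1 − 5/9z)y_{n+1} = (1 + 4/9z)y_n
  R(z) = (1 + 4/9z)/(1 − 5/9z).

Solve |R(x)|<1 on ℝ⁻.
x=-0.37: |R|=0.6931
x=-2: |R|=0.0526
x=-10: |R|=0.5254
x=-100: |R|=0.7682
θ=5/9≥1/2 ⇒ |1+4/9x|<|1−5/9x| ∀x<0 ⇒ unbounded interval.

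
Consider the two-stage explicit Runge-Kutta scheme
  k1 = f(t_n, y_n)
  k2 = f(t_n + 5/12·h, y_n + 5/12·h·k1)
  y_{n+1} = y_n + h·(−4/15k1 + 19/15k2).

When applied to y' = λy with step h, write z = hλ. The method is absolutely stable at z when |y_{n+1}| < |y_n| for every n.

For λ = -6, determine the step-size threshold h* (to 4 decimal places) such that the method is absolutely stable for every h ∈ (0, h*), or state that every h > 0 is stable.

Test eqn y'=λy, z=hλ:
  k1=λy_n ⇒ h·k1=z·y_n;  k2=λ(1+5/12z)y_n ⇒ h·k2=z(1+5/12z)y_n
  y_{n+1}/y_n = 1 − 4/15z + 19/15z(1+5/12z) = 1 + z + 19/36z²
  so R(z) = 1 + z + 19/36z².

Solve |R(x)|<1 on ℝ⁻.
x=-1.39: |R|=0.6297
R=1: x+19/36x²=0 ⇒ x=−36/19=-1.8947; min R=1−1/(4·19/36)=0.5263>−1
Confirm numerically:
  x=-1.700: |R|=0.82528 <1
  x=-1.437: |R|=0.65284 <1
  x=-1.104: |R|=0.53926 <1
  x=-1.031: |R|=0.53001 <1
  x=-2.435: |R|=1.69431 >1
  x=-2.406: |R|=1.64922 >1
  x=-2.159: |R|=1.30112 >1
Stable set (-1.8947, 0).

(-1.8947,0); λ=-6 ⇒ h* = (36/19)/6 = 0.3158.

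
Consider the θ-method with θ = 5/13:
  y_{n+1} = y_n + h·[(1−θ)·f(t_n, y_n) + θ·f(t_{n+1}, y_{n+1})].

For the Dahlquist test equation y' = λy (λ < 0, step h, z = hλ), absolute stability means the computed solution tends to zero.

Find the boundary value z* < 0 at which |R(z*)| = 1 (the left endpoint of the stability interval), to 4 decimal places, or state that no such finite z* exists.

With y'=λy (z=hλ):
  y_{n+1} = y_n + z·[8/13·y_n + 5/13·y_{n+1}] ⇒ (1 − 5/13z)y_{n+1} = (1 + 8/13z)y_n
  so R(z) = (1 + 8/13z)/(1 − 5/13z).

Find x<0 with |R(x)|<1.
x=-0.67: |R|=0.4673
R=−1: 1+8/13x = −1+5/13x ⇒ -3/13x=2 ⇒ x=2/(-3/13)=-8.6667
Confirm numerically:
  x=-7.473: |R|=0.92890 <1
  x=-6.657: |R|=0.86974 <1
  x=-5.486: |R|=0.76399 <1
  x=-8.897: |R|=1.01202 >1
  x=-8.764: |R|=1.00514 >1
So |R|<1 on (-8.6667, 0).

z* = -8.6667.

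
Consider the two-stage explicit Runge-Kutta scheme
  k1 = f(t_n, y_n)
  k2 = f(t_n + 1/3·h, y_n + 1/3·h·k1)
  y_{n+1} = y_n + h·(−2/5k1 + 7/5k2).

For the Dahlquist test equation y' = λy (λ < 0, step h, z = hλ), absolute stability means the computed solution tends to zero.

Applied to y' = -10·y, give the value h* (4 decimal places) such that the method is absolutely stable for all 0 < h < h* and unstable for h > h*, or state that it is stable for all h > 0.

On y'=λy, z=hλ:
  k1=λy_n ⇒ h·k1=z·y_n;  k2=λ(1+1/3z)y_n ⇒ h·k2=z(1+1/3z)y_n
  y_{n+1}/y_n = 1 − 2/5z + 7/5z(1+1/3z) = 1 + z + 7/15z²
  so R(z) = 1 + z + 7/15z².

Need |R(x)|<1, x<0.
x=-0.6: |R|=0.5680
R=1: x+7/15x²=0 ⇒ x=−15/7=-2.1429; min R=1−1/(4·7/15)=0.4643>−1
Confirm numerically:
  x=-1.668: |R|=0.63037 <1
  x=-1.649: |R|=0.61996 <1
  x=-1.203: |R|=0.47236 <1
  x=-1.078: |R|=0.46431 <1
  x=-2.555: |R|=1.49141 >1
  x=-2.469: |R|=1.37578 >1
  x=-2.399: |R|=1.28676 >1
Stable set (-2.1429, 0).

(-2.1429,0); λ=-10 ⇒ h* = (15/7)/10 = 0.2143.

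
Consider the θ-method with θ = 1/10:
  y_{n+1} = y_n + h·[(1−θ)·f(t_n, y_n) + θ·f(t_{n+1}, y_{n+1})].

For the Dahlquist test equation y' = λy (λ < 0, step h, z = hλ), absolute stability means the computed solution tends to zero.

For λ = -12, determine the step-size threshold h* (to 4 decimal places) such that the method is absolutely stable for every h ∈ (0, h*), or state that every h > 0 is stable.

Set f=λy, z=hλ:
  y_{n+1} = y_n + z·[9/10·y_n + 1/10·y_{n+1}] ⇒ (1 − 1/10z)y_{n+1} = (1 + 9/10z)y_n
  R(z) = (1 + 9/10z)/(1 − 1/10z).

Find x<0 with |R(x)|<1.
x=-1.23: |R|=0.0953
R=−1: 1+9/10x = −1+1/10x ⇒ -4/5x=2 ⇒ x=2/(-4/5)=-2.5000
Confirm numerically:
  x=-2.362: |R|=0.91069 <1
  x=-1.686: |R|=0.44275 <1
  x=-1.601: |R|=0.38005 <1
  x=-1.121: |R|=0.00800 <1
  x=-3.015: |R|=1.31656 >1
  x=-2.720: |R|=1.13836 >1
  x=-2.548: |R|=1.03060 >1
Stable set (-2.5000, 0).

(-2.5000,0); λ=-12 ⇒ h* = (5/2)/12 = 0.2083.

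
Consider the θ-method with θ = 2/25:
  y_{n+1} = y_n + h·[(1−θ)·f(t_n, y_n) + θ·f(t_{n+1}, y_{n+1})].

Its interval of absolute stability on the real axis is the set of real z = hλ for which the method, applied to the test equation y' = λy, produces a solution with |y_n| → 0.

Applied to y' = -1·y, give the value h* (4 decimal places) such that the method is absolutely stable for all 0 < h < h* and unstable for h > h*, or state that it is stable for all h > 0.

Test eqn y'=λy, z=hλ:
  y_{n+1} = y_n + z·[23/25·y_n + 2/25·y_{n+1}] ⇒ (1 − 2/25z)y_{n+1} = (1 + 23/25z)y_n
  R(z) = (1 + 23/25z)/(1 − 2/25z).

Solve |R(x)|<1 on ℝ⁻.
x=-1.5: |R|=0.3393
R=−1: 1+23/25x = −1+2/25x ⇒ -21/25x=2 ⇒ x=2/(-21/25)=-2.3810
Confirm numerically:
  x=-1.429: |R|=0.28240 <1
  x=-1.377: |R|=0.24036 <1
  x=-1.244: |R|=0.13140 <1
  x=-1.164: |R|=0.06484 <1
  x=-2.794: |R|=1.28358 >1
  x=-2.554: |R|=1.12070 >1
Interval (-2.3810, 0).

(-2.3810,0); λ=-1 ⇒ h* = (50/21)/1 = 2.3810.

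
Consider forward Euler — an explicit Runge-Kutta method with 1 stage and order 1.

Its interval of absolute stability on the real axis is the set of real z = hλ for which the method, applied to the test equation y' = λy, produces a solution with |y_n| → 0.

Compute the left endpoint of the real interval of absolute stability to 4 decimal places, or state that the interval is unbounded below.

With y'=λy (z=hλ):
  order 1, 1-stage ⇒ R(z)=1+z
  (e.g. R(-0.42)=0.58000, |R|=0.58000)

Solve |R(x)|<1 on ℝ⁻.
x=-0.42: |R|=0.5800
|R(-2.29)|=1.2900 |R(-2)|=1.0000 |R(-1.74)|=0.7400
Bisect:
  x_lo=-2.5556 |R|=1.5556  x_hi=-0.3717 |R|=0.6283
  mid=-1.46365 |R|=0.46365 →hi
  mid=-2.00961 |R|=1.00961 →lo
  mid=-1.73663 |R|=0.73663 →hi
  mid=-1.87312 |R|=0.87312 →hi
  mid=-1.94137 |R|=0.94137 →hi
  mid=-1.97549 |R|=0.97549 →hi
  mid=-1.99255 |R|=0.99255 →hi
  mid=-2.00108 |R|=1.00108 →lo
  mid=-1.99681 |R|=0.99681 →hi
  ...
  [-2.00001,-1.99988] ⇒ x*=-2.0000
Stable set (-2.0000, 0).

left endpoint -2.0000.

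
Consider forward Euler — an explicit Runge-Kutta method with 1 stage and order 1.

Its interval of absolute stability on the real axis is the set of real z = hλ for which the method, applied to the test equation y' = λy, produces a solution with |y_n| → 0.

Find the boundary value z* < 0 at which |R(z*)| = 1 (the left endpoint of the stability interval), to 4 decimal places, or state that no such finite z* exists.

left endpoint -2.0000.

On y'=λy, z=hλ:
  order 1, 1-stage ⇒ R(z)=1+z
  (e.g. R(-1.71)=-0.71000, |R|=0.71000)

Solve |R(x)|<1 on ℝ⁻.
x=-1.71: |R|=0.7100
|R(-2.35)|=1.3500 |R(-2.23)|=1.2300 |R(-1.59)|=0.5900
Bisect:
  x_lo=-2.3779 |R|=1.3779  x_hi=-0.3320 |R|=0.6680
  mid=-1.35491 |R|=0.35491 →hi
  mid=-1.86639 |R|=0.86639 →hi
  mid=-2.12213 |R|=1.12213 →lo
  mid=-1.99426 |R|=0.99426 →hi
  mid=-2.05820 |R|=1.05820 →lo
  mid=-2.02623 |R|=1.02623 →lo
  mid=-2.01025 |R|=1.01025 →lo
  ...
  [-2.00001,-1.99988] ⇒ x*=-2.0000
So |R|<1 on (-2.0000, 0).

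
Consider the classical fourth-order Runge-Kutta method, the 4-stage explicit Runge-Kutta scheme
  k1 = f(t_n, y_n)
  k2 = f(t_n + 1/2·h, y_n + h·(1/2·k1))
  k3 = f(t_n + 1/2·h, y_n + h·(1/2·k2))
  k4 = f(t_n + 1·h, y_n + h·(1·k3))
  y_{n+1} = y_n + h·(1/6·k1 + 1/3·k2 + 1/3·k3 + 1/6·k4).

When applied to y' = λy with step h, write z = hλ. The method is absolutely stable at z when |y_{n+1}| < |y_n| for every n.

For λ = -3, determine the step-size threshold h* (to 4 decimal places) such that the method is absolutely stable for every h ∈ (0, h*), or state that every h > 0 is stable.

Set f=λy, z=hλ:
  order 4, 4-stage ⇒ R(z)=1+z+z^2/2+z^3/6+z^4/24
  (e.g. R(-1.18)=0.32314, |R|=0.32314)

Find x<0 with |R(x)|<1.
x=-1.18: |R|=0.3231
|R(-2.7)|=0.8788 |R(-1.79)|=0.2839 |R(-0.81)|=0.4474
Bisect:
  x_lo=-3.3465 |R|=2.2325  x_hi=-0.1916 |R|=0.8257
  mid=-1.76903 |R|=0.28108 →hi
  mid=-2.55776 |R|=0.70775 →hi
  mid=-2.95212 |R|=1.28208 →lo
  mid=-2.75494 |R|=0.95519 →hi
  mid=-2.85353 |R|=1.10785 →lo
  mid=-2.80424 |R|=1.02894 →lo
  mid=-2.77959 |R|=0.99143 →hi
  mid=-2.79191 |R|=1.01003 →lo
  mid=-2.78575 |R|=1.00069 →lo
  mid=-2.78267 |R|=0.99605 →hi
  ...
  [-2.78537,-2.78517] ⇒ x*=-2.7853
Interval (-2.7853, 0).

(-2.7853,0); λ=-3 ⇒ h* = 0.9284.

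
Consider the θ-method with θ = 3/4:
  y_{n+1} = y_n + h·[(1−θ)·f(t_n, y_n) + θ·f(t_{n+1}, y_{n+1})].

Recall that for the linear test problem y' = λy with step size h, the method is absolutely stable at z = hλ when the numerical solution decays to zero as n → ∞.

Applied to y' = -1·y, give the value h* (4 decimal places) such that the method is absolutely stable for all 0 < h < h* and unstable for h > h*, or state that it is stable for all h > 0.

On y'=λy, z=hλ:
  y_{n+1} = y_n + z·[1/4·y_n + 3/4·y_{n+1}] ⇒ (1 − 3/4z)y_{n+1} = (1 + 1/4z)y_n
  R(z) = (1 + 1/4z)/(1 − 3/4z).

Find x<0 with |R(x)|<1.
x=-1.76: |R|=0.2414
x=-2: |R|=0.2000
x=-10: |R|=0.1765
x=-100: |R|=0.3158
θ=3/4≥1/2 ⇒ |1+1/4x|<|1−3/4x| ∀x<0 ⇒ unbounded interval.

unbounded; (−∞, 0). Any h>0 works for λ=-1.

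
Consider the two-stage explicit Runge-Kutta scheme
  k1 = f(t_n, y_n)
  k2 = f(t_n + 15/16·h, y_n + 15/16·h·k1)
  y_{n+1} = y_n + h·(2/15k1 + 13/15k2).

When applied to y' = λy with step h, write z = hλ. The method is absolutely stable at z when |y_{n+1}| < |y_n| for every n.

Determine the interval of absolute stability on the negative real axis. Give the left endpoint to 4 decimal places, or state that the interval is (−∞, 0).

(-1.2308, 0).

Set f=λy, z=hλ:
  k1=λy_n ⇒ h·k1=z·y_n;  k2=λ(1+15/16z)y_n ⇒ h·k2=z(1+15/16z)y_n
  y_{n+1}/y_n = 1 + 2/15z + 13/15z(1+15/16z) = 1 + z + 13/16z²
  R(z) = 1 + z + 13/16z².

Find x<0 with |R(x)|<1.
x=-0.74: |R|=0.7049
R=1: x+13/16x²=0 ⇒ x=−16/13=-1.2308; min R=1−1/(4·13/16)=0.6923>−1
Confirm numerically:
  x=-1.186: |R|=0.95686 <1
  x=-0.918: |R|=0.76671 <1
  x=-0.892: |R|=0.75448 <1
  x=-0.597: |R|=0.69258 <1
  x=-1.491: |R|=1.31525 >1
  x=-1.417: |R|=1.21441 >1
  x=-1.325: |R|=1.10145 >1
Stable set (-1.2308, 0).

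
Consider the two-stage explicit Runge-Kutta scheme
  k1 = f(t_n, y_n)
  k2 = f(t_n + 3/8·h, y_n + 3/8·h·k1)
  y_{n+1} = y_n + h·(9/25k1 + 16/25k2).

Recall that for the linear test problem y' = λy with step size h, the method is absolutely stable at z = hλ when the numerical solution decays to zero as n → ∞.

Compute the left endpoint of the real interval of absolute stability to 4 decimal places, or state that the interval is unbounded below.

left endpoint -4.1667.

With y'=λy (z=hλ):
  k1=λy_n ⇒ h·k1=z·y_n;  k2=λ(1+3/8z)y_n ⇒ h·k2=z(1+3/8z)y_n
  y_{n+1}/y_n = 1 + 9/25z + 16/25z(1+3/8z) = 1 + z + 6/25z²
  Hence R(z) = 1 + z + 6/25z².

Find x<0 with |R(x)|<1.
x=-0.42: |R|=0.6223
R=1: x+6/25x²=0 ⇒ x=−25/6=-4.1667; min R=1−1/(4·6/25)=-0.0417>−1
Confirm numerically:
  x=-3.795: |R|=0.66149 <1
  x=-3.280: |R|=0.30202 <1
  x=-2.085: |R|=0.04167 <1
  x=-4.489: |R|=1.34727 >1
  x=-4.477: |R|=1.33345 >1
  x=-4.255: |R|=1.09021 >1
Stable set (-4.1667, 0).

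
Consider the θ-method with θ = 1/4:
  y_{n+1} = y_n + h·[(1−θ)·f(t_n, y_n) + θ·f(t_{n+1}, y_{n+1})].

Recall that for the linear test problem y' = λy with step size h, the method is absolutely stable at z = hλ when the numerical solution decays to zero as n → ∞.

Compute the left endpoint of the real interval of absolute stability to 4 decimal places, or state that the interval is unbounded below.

Test eqn y'=λy, z=hλ:
  y_{n+1} = y_n + z·[3/4·y_n + 1/4·y_{n+1}] ⇒ (1 − 1/4z)y_{n+1} = (1 + 3/4z)y_n
  Hence R(z) = (1 + 3/4z)/(1 − 1/4z).

Solve |R(x)|<1 on ℝ⁻.
x=-0.41: |R|=0.6281
R=−1: 1+3/4x = −1+1/4x ⇒ -1/2x=2 ⇒ x=2/(-1/2)=-4.0000
Confirm numerically:
  x=-2.674: |R|=0.60264 <1
  x=-1.951: |R|=0.31138 <1
  x=-1.720: |R|=0.20280 <1
  x=-4.596: |R|=1.13867 >1
  x=-4.445: |R|=1.10539 >1
So |R|<1 on (-4.0000, 0).

z* = -4.0000.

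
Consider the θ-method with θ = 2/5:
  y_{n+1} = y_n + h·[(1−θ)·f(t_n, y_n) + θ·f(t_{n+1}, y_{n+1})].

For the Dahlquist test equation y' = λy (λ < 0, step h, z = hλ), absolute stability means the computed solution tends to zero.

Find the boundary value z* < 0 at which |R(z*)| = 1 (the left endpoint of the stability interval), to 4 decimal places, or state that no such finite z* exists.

Set f=λy, z=hλ:
  y_{n+1} = y_n + z·[3/5·y_n + 2/5·y_{n+1}] ⇒ (1 − 2/5z)y_{n+1} = (1 + 3/5z)y_n
  ⇒ R(z) = (1 + 3/5z)/(1 − 2/5z).

Boundary: |R(x)|=1, x<0.
x=-1.77: |R|=0.0363
R=−1: 1+3/5x = −1+2/5x ⇒ -1/5x=2 ⇒ x=2/(-1/5)=-10.0000
Confirm numerically:
  x=-8.520: |R|=0.93285 <1
  x=-6.006: |R|=0.76522 <1
  x=-4.328: |R|=0.58465 <1
  x=-10.214: |R|=1.00842 >1
  x=-10.203: |R|=1.00799 >1
So |R|<1 on (-10.0000, 0).

left endpoint -10.0000.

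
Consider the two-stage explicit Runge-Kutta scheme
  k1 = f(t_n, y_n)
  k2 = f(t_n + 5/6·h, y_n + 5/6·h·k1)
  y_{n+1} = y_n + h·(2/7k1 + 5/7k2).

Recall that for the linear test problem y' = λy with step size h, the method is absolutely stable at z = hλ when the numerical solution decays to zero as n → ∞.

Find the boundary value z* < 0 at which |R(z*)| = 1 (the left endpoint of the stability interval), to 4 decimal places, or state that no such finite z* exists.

z* = -1.6800.

On y'=λy, z=hλ:
  k1=λy_n ⇒ h·k1=z·y_n;  k2=λ(1+5/6z)y_n ⇒ h·k2=z(1+5/6z)y_n
  y_{n+1}/y_n = 1 + 2/7z + 5/7z(1+5/6z) = 1 + z + 25/42z²
  R(z) = 1 + z + 25/42z².

Boundary: |R(x)|=1, x<0.
x=-1.01: |R|=0.5972
R=1: x+25/42x²=0 ⇒ x=−42/25=-1.6800; min R=1−1/(4·25/42)=0.5800>−1
Confirm numerically:
  x=-1.559: |R|=0.88771 <1
  x=-1.546: |R|=0.87669 <1
  x=-0.769: |R|=0.58300 <1
  x=-2.279: |R|=1.81257 >1
  x=-1.793: |R|=1.12060 >1
So |R|<1 on (-1.6800, 0).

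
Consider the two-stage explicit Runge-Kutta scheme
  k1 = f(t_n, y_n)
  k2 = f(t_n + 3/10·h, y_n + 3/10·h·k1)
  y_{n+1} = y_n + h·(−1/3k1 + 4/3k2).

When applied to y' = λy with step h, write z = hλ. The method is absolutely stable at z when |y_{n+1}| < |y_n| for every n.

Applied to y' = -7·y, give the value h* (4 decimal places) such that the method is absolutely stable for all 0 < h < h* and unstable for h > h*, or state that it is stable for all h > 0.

(-2.5000,0); λ=-7 ⇒ h* = (5/2)/7 = 0.3571.

With y'=λy (z=hλ):
  k1=λy_n ⇒ h·k1=z·y_n;  k2=λ(1+3/10z)y_n ⇒ h·k2=z(1+3/10z)y_n
  y_{n+1}/y_n = 1 − 1/3z + 4/3z(1+3/10z) = 1 + z + 2/5z²
  so R(z) = 1 + z + 2/5z².

Boundary: |R(x)|=1, x<0.
x=-0.49: |R|=0.6060
R=1: x+2/5x²=0 ⇒ x=−5/2=-2.5000; min R=1−1/(4·2/5)=0.3750>−1
Confirm numerically:
  x=-2.383: |R|=0.88848 <1
  x=-2.031: |R|=0.61898 <1
  x=-1.514: |R|=0.40288 <1
  x=-3.037: |R|=1.65235 >1
  x=-2.771: |R|=1.30038 >1
Stable set (-2.5000, 0).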